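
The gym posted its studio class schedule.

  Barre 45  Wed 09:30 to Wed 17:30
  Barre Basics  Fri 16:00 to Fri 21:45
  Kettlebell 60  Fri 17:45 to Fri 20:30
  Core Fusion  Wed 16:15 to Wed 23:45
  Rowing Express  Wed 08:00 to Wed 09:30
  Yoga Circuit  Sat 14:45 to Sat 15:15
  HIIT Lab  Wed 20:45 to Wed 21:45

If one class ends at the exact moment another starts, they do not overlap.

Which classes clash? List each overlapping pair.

Sorted by start: Rowing Express, Barre 45, Core Fusion, HIIT Lab, Barre Basics, Kettlebell 60, Yoga Circuit.
Barre 45 starts exactly when Rowing Express ends (back-to-back, no overlap) — done with Rowing Express.
Core Fusion starts before Barre 45 ends → Barre 45 and Core Fusion overlap.
HIIT Lab starts after Barre 45 ends — done with Barre 45.
HIIT Lab starts before Core Fusion ends → Core Fusion and HIIT Lab overlap.
Barre Basics starts after Core Fusion ends — done with Core Fusion.
Barre Basics starts after HIIT Lab ends — done with HIIT Lab.
Kettlebell 60 starts before Barre Basics ends → Barre Basics and Kettlebell 60 overlap.
Yoga Circuit starts after Barre Basics ends.
Yoga Circuit starts after Kettlebell 60 ends.

Barre 45 & Core Fusion, Barre Basics & Kettlebell 60, Core Fusion & HIIT Lab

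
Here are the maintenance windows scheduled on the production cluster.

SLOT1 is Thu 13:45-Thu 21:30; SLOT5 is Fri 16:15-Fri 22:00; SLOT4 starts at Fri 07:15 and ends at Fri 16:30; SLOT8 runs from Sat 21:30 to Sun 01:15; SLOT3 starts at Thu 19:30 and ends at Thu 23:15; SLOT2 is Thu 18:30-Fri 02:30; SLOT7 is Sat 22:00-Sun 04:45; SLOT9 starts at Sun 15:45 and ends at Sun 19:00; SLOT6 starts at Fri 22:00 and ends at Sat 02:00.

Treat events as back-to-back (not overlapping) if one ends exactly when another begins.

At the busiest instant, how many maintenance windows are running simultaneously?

3

Walk through starts and ends in time order (an end at T is processed before a start at T):
Thu 13:45 start SLOT1 → 1
Thu 18:30 start SLOT2 → 2
Thu 19:30 start SLOT3 → 3
Thu 21:30 end SLOT1 → 2
Thu 23:15 end SLOT3 → 1
Fri 02:30 end SLOT2 → 0
Fri 07:15 start SLOT4 → 1
Fri 16:15 start SLOT5 → 2
Fri 16:30 end SLOT4 → 1
Fri 22:00 end SLOT5 → 0
Fri 22:00 start SLOT6 → 1
Sat 02:00 end SLOT6 → 0
Sat 21:30 start SLOT8 → 1
Sat 22:00 start SLOT7 → 2
Sun 01:15 end SLOT8 → 1
Sun 04:45 end SLOT7 → 0
Sun 15:45 start SLOT9 → 1
Sun 19:00 end SLOT9 → 0
Peak is 3, at Thu 19:30 (SLOT1, SLOT2, SLOT3).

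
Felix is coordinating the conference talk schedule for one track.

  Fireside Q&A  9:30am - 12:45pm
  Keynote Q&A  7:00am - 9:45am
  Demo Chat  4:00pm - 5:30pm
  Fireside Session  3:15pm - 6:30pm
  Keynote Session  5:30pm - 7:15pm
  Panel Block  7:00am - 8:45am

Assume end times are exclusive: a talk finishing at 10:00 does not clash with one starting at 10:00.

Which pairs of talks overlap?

Sorted by start: Panel Block, Keynote Q&A, Fireside Q&A, Fireside Session, Demo Chat, Keynote Session.
Keynote Q&A starts before Panel Block ends → Panel Block and Keynote Q&A overlap.
Fireside Q&A starts after Panel Block ends, so nothing later overlaps Panel Block either.
Fireside Q&A starts before Keynote Q&A ends → Keynote Q&A and Fireside Q&A overlap.
Fireside Session starts after Keynote Q&A ends, so nothing later overlaps Keynote Q&A either.
Fireside Session starts after Fireside Q&A ends, so nothing later overlaps Fireside Q&A either.
Demo Chat starts before Fireside Session ends → Fireside Session and Demo Chat overlap.
Keynote Session starts before Fireside Session ends → Fireside Session and Keynote Session overlap.
Keynote Session starts exactly when Demo Chat ends (back-to-back, no overlap).

Demo Chat & Fireside Session, Fireside Q&A & Keynote Q&A, Fireside Session & Keynote Session, Keynote Q&A & Panel Block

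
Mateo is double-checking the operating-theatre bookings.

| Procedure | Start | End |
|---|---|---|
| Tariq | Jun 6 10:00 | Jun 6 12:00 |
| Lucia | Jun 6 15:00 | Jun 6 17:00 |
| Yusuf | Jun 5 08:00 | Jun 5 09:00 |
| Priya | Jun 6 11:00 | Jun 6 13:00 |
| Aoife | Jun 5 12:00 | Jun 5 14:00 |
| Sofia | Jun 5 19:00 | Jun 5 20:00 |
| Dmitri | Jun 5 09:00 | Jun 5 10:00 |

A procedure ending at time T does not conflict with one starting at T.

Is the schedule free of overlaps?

Two intervals overlap when each starts before the other ends.
Sorted by start: Yusuf, Dmitri, Aoife, Sofia, Tariq, Priya, Lucia.
Dmitri starts exactly when Yusuf ends (back-to-back, no overlap), so Yusuf has no further overlaps.
Aoife starts after Dmitri ends, so Dmitri has no further overlaps.
Sofia starts after Aoife ends, so Aoife has no further overlaps.
Tariq starts after Sofia ends, so Sofia has no further overlaps.
Priya starts before Tariq ends → Tariq and Priya overlap.
That's a conflict, so the schedule is not conflict-free.

No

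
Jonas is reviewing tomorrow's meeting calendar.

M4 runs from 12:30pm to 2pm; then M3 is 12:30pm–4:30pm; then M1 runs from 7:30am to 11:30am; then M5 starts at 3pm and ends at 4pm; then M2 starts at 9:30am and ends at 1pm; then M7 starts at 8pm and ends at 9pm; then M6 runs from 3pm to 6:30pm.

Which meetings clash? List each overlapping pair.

Sorted by start: M1, M2, M3, M4, M5, M6, M7.
M2 starts before M1 ends → M1 and M2 overlap.
M3 starts after M1 ends; M1 is clear from here.
M3 starts before M2 ends → M2 and M3 overlap.
M4 starts before M2 ends → M2 and M4 overlap.
M5 starts after M2 ends; M2 is clear from here.
M4 starts before M3 ends → M3 and M4 overlap.
M5 starts before M3 ends → M3 and M5 overlap.
M6 starts before M3 ends → M3 and M6 overlap.
M7 starts after M3 ends.
M5 starts after M4 ends; M4 is clear from here.
M6 starts before M5 ends → M5 and M6 overlap.
M7 starts after M5 ends.
M7 starts after M6 ends.

M1 & M2, M2 & M3, M2 & M4, M3 & M4, M3 & M5, M3 & M6, M5 & M6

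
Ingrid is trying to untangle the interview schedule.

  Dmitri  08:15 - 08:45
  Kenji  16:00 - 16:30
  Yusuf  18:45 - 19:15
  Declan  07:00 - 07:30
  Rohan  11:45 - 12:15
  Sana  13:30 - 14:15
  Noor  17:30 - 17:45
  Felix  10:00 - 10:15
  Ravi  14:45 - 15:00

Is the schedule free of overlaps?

Yes

Check each pair: they overlap iff neither finishes before the other starts.
Sorted by start: Declan, Dmitri, Felix, Rohan, Sana, Ravi, Kenji, Noor, Yusuf.
Dmitri starts after Declan ends, so Declan has no further overlaps.
Felix starts after Dmitri ends, so Dmitri has no further overlaps.
Rohan starts after Felix ends, so Felix has no further overlaps.
Sana starts after Rohan ends, so Rohan has no further overlaps.
Ravi starts after Sana ends, so Sana has no further overlaps.
Kenji starts after Ravi ends, so Ravi has no further overlaps.
Noor starts after Kenji ends, so Kenji has no further overlaps.
Yusuf starts after Noor ends.
Every pair is clear; the schedule has no overlaps.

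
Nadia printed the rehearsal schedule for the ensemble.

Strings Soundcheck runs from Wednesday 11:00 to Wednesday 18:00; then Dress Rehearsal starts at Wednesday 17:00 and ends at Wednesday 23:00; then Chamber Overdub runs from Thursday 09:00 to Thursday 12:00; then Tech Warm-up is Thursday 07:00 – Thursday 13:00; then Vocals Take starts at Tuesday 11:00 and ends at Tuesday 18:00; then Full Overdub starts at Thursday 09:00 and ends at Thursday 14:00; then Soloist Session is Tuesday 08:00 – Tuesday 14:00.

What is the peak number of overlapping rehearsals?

Sweep the timeline, counting +1 at each start and −1 at each end (ends before starts at a tie):
Tuesday 08:00 start Soloist Session → 1
Tuesday 11:00 start Vocals Take → 2
Tuesday 14:00 end Soloist Session → 1
Tuesday 18:00 end Vocals Take → 0
Wednesday 11:00 start Strings Soundcheck → 1
Wednesday 17:00 start Dress Rehearsal → 2
Wednesday 18:00 end Strings Soundcheck → 1
Wednesday 23:00 end Dress Rehearsal → 0
Thursday 07:00 start Tech Warm-up → 1
Thursday 09:00 start Chamber Overdub → 2
Thursday 09:00 start Full Overdub → 3
Thursday 12:00 end Chamber Overdub → 2
Thursday 13:00 end Tech Warm-up → 1
Thursday 14:00 end Full Overdub → 0
Peak is 3, at Thursday 09:00 (Chamber Overdub, Full Overdub, Tech Warm-up).

3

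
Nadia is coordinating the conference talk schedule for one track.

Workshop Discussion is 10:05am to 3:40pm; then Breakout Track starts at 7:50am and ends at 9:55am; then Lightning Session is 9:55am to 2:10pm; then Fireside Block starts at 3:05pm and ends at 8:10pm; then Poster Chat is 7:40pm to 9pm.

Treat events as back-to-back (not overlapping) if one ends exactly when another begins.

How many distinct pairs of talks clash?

3

Sorted by start: Breakout Track, Lightning Session, Workshop Discussion, Fireside Block, Poster Chat.
Lightning Session starts exactly when Breakout Track ends (back-to-back, no overlap); Breakout Track is clear from here.
Workshop Discussion starts before Lightning Session ends → Lightning Session and Workshop Discussion overlap.
Fireside Block starts after Lightning Session ends; Lightning Session is clear from here.
Fireside Block starts before Workshop Discussion ends → Workshop Discussion and Fireside Block overlap.
Poster Chat starts after Workshop Discussion ends.
Poster Chat starts before Fireside Block ends → Fireside Block and Poster Chat overlap.
Overlapping pairs: Fireside Block & Poster Chat, Fireside Block & Workshop Discussion, Lightning Session & Workshop Discussion — 3 in total.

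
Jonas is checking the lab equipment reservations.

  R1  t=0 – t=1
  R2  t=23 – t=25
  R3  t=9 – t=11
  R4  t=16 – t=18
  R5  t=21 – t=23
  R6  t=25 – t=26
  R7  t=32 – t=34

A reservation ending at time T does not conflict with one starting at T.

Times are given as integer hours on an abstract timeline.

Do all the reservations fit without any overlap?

Yes

Sorted by start: R1, R3, R4, R5, R2, R6, R7.
R3 starts after R1 ends, so R1 has no further overlaps.
R4 starts after R3 ends, so R3 has no further overlaps.
R5 starts after R4 ends, so R4 has no further overlaps.
R2 starts exactly when R5 ends (back-to-back, no overlap), so R5 has no further overlaps.
R6 starts exactly when R2 ends (back-to-back, no overlap), so R2 has no further overlaps.
R7 starts after R6 ends.
Every pair is clear; the schedule has no overlaps.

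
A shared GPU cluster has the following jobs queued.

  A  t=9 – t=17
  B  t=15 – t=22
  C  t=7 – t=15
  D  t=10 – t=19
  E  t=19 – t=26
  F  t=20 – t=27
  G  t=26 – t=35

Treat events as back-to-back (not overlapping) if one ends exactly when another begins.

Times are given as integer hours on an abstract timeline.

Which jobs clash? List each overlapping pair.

Two intervals overlap when each starts before the other ends.
Sorted by start: C, A, D, B, E, F, G.
A starts before C ends → C and A overlap.
D starts before C ends → C and D overlap.
B starts exactly when C ends (back-to-back, no overlap); C is clear from here.
D starts before A ends → A and D overlap.
B starts before A ends → A and B overlap.
E starts after A ends; A is clear from here.
B starts before D ends → D and B overlap.
E starts exactly when D ends (back-to-back, no overlap); D is clear from here.
E starts before B ends → B and E overlap.
F starts before B ends → B and F overlap.
G starts after B ends.
F starts before E ends → E and F overlap.
G starts exactly when E ends (back-to-back, no overlap).
G starts before F ends → F and G overlap.

A & B, A & C, A & D, B & D, B & E, B & F, C & D, E & F, F & G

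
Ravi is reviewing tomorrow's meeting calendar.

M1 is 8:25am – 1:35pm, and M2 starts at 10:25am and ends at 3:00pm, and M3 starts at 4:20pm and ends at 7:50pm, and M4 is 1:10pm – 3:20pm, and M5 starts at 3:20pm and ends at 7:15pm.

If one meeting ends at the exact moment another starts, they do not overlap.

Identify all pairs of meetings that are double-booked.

M1 & M2, M1 & M4, M2 & M4, M3 & M5

Sorted by start: M1, M2, M4, M5, M3.
M2 starts before M1 ends → M1 and M2 overlap.
M4 starts before M1 ends → M1 and M4 overlap.
M5 starts after M1 ends; M1 is clear from here.
M4 starts before M2 ends → M2 and M4 overlap.
M5 starts after M2 ends; M2 is clear from here.
M5 starts exactly when M4 ends (back-to-back, no overlap); M4 is clear from here.
M3 starts before M5 ends → M5 and M3 overlap.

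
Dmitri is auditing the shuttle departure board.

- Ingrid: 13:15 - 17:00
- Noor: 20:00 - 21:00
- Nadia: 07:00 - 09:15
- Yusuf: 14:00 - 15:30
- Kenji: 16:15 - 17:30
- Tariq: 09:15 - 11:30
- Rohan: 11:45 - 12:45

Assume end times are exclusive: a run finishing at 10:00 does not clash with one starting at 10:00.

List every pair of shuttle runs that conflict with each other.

Ingrid & Kenji, Ingrid & Yusuf

Sorted by start: Nadia, Tariq, Rohan, Ingrid, Yusuf, Kenji, Noor.
Tariq starts exactly when Nadia ends (back-to-back, no overlap), so nothing later overlaps Nadia either.
Rohan starts after Tariq ends, so nothing later overlaps Tariq either.
Ingrid starts after Rohan ends, so nothing later overlaps Rohan either.
Yusuf starts before Ingrid ends → Ingrid and Yusuf overlap.
Kenji starts before Ingrid ends → Ingrid and Kenji overlap.
Noor starts after Ingrid ends.
Kenji starts after Yusuf ends, so nothing later overlaps Yusuf either.
Noor starts after Kenji ends.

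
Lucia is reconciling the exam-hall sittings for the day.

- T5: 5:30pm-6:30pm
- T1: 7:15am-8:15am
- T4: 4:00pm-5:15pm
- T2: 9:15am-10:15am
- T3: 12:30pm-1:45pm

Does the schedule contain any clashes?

No

Sorted by start: T1, T2, T3, T4, T5.
T2 starts after T1 ends, so T1 has no further overlaps.
T3 starts after T2 ends, so T2 has no further overlaps.
T4 starts after T3 ends, so T3 has no further overlaps.
T5 starts after T4 ends.
Every pair is clear; the schedule has no overlaps.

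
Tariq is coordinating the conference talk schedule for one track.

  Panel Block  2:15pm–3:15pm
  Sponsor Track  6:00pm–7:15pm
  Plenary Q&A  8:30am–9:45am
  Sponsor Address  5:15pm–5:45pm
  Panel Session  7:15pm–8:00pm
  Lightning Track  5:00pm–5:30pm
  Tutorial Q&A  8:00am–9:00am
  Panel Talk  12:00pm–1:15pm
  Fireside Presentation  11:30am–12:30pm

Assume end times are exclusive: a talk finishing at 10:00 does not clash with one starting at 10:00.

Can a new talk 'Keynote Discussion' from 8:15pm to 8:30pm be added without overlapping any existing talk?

Tutorial Q&A: ends 9:00am at or before Keynote Discussion starts 8:15pm → clear.
Plenary Q&A: ends 9:45am at or before Keynote Discussion starts 8:15pm → clear.
Fireside Presentation: ends 12:30pm at or before Keynote Discussion starts 8:15pm → clear.
Panel Talk: ends 1:15pm at or before Keynote Discussion starts 8:15pm → clear.
Panel Block: ends 3:15pm at or before Keynote Discussion starts 8:15pm → clear.
Lightning Track: ends 5:30pm at or before Keynote Discussion starts 8:15pm → clear.
Sponsor Address: ends 5:45pm at or before Keynote Discussion starts 8:15pm → clear.
Sponsor Track: ends 7:15pm at or before Keynote Discussion starts 8:15pm → clear.
Panel Session: ends 8:00pm at or before Keynote Discussion starts 8:15pm → clear.

Yes — the slot is free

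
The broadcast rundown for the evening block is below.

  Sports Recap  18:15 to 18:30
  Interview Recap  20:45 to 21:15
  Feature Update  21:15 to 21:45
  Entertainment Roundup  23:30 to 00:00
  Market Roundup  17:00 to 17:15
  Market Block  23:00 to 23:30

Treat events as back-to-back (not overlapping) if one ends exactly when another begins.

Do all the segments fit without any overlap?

Sorted by start: Market Roundup, Sports Recap, Interview Recap, Feature Update, Market Block, Entertainment Roundup.
Sports Recap starts after Market Roundup ends — done with Market Roundup.
Interview Recap starts after Sports Recap ends — done with Sports Recap.
Feature Update starts exactly when Interview Recap ends (back-to-back, no overlap) — done with Interview Recap.
Market Block starts after Feature Update ends — done with Feature Update.
Entertainment Roundup starts exactly when Market Block ends (back-to-back, no overlap).
Every pair is clear; the schedule has no overlaps.

Yes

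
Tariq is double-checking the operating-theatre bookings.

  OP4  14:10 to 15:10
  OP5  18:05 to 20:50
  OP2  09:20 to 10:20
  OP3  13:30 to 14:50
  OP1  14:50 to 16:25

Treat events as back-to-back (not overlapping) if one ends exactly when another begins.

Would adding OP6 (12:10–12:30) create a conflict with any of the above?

OP2: ends 10:20 at or before OP6 starts 12:10 → clear.
OP3: starts 13:30 at or after OP6 ends 12:30 → clear.
OP4: starts 14:10 at or after OP6 ends 12:30 → clear.
OP1: starts 14:50 at or after OP6 ends 12:30 → clear.
OP5: starts 18:05 at or after OP6 ends 12:30 → clear.

No — it doesn't clash with anything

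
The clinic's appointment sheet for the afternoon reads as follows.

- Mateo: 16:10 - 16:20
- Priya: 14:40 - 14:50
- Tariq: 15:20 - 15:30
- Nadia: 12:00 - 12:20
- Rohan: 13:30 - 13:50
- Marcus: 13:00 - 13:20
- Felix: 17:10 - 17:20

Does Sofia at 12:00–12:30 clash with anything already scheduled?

Yes — it overlaps Nadia

Nadia: starts 12:00 before Sofia ends 12:30, and ends 12:20 after Sofia starts 12:00 → overlap.
Marcus: starts 13:00 at or after Sofia ends 12:30 → clear.
Rohan: starts 13:30 at or after Sofia ends 12:30 → clear.
Priya: starts 14:40 at or after Sofia ends 12:30 → clear.
Tariq: starts 15:20 at or after Sofia ends 12:30 → clear.
Mateo: starts 16:10 at or after Sofia ends 12:30 → clear.
Felix: starts 17:10 at or after Sofia ends 12:30 → clear.
Sofia overlaps Nadia.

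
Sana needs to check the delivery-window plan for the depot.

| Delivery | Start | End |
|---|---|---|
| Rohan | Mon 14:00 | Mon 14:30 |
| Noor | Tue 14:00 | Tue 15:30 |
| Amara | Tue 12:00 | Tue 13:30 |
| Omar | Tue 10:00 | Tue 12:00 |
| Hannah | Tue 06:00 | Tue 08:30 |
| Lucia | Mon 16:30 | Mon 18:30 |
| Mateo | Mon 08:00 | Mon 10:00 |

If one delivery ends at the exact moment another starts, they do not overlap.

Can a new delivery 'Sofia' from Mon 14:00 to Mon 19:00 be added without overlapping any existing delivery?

No — it overlaps Lucia, Rohan

Mateo: ends Mon 10:00 at or before Sofia starts Mon 14:00 → clear.
Rohan: starts Mon 14:00 before Sofia ends Mon 19:00, and ends Mon 14:30 after Sofia starts Mon 14:00 → overlap.
Lucia: starts Mon 16:30 before Sofia ends Mon 19:00, and ends Mon 18:30 after Sofia starts Mon 14:00 → overlap.
Hannah: starts Tue 06:00 at or after Sofia ends Mon 19:00 → clear.
Omar: starts Tue 10:00 at or after Sofia ends Mon 19:00 → clear.
Amara: starts Tue 12:00 at or after Sofia ends Mon 19:00 → clear.
Noor: starts Tue 14:00 at or after Sofia ends Mon 19:00 → clear.
Sofia overlaps Rohan, Lucia.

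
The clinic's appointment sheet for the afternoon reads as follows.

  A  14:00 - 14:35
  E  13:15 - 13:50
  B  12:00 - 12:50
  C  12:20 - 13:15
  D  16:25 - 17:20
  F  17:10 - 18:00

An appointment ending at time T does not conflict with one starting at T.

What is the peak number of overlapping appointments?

Sweep the timeline, counting +1 at each start and −1 at each end (ends before starts at a tie):
12:00 start B → 1
12:20 start C → 2
12:50 end B → 1
13:15 end C → 0
13:15 start E → 1
13:50 end E → 0
14:00 start A → 1
14:35 end A → 0
16:25 start D → 1
17:10 start F → 2
17:20 end D → 1
18:00 end F → 0
Peak is 2, at 12:20 (B, C).

2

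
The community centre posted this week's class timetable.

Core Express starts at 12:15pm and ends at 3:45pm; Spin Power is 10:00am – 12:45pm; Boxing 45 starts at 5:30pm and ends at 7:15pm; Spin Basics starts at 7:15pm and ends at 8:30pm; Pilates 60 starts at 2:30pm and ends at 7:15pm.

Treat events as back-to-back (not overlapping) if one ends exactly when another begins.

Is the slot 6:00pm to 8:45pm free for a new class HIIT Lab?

No — it overlaps Boxing 45, Pilates 60, Spin Basics

Spin Power: ends 12:45pm at or before HIIT Lab starts 6:00pm → clear.
Core Express: ends 3:45pm at or before HIIT Lab starts 6:00pm → clear.
Pilates 60: starts 2:30pm before HIIT Lab ends 8:45pm, and ends 7:15pm after HIIT Lab starts 6:00pm → overlap.
Boxing 45: starts 5:30pm before HIIT Lab ends 8:45pm, and ends 7:15pm after HIIT Lab starts 6:00pm → overlap.
Spin Basics: starts 7:15pm before HIIT Lab ends 8:45pm, and ends 8:30pm after HIIT Lab starts 6:00pm → overlap.
HIIT Lab overlaps Spin Basics, Boxing 45, Pilates 60.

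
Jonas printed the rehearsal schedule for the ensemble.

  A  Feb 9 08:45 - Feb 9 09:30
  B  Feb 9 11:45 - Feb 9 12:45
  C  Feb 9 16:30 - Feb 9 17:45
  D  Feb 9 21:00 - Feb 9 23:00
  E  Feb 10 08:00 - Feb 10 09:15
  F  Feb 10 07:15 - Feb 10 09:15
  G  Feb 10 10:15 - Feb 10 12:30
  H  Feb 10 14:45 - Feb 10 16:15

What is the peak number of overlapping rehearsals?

Sort all start/end points and keep a running count:
Feb 9 08:45 start A → 1
Feb 9 09:30 end A → 0
Feb 9 11:45 start B → 1
Feb 9 12:45 end B → 0
Feb 9 16:30 start C → 1
Feb 9 17:45 end C → 0
Feb 9 21:00 start D → 1
Feb 9 23:00 end D → 0
Feb 10 07:15 start F → 1
Feb 10 08:00 start E → 2
Feb 10 09:15 end E → 1
Feb 10 09:15 end F → 0
Feb 10 10:15 start G → 1
Feb 10 12:30 end G → 0
Feb 10 14:45 start H → 1
Feb 10 16:15 end H → 0
Peak is 2, at Feb 10 08:00 (E, F).

2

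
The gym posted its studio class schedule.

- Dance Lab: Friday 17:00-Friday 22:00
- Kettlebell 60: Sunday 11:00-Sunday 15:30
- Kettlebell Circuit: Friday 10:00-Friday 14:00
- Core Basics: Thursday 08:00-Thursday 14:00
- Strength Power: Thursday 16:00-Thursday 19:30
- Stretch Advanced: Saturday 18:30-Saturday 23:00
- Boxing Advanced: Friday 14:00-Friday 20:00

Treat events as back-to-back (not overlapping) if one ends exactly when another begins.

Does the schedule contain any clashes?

Yes

Sorted by start: Core Basics, Strength Power, Kettlebell Circuit, Boxing Advanced, Dance Lab, Stretch Advanced, Kettlebell 60.
Strength Power starts after Core Basics ends — done with Core Basics.
Kettlebell Circuit starts after Strength Power ends — done with Strength Power.
Boxing Advanced starts exactly when Kettlebell Circuit ends (back-to-back, no overlap) — done with Kettlebell Circuit.
Dance Lab starts before Boxing Advanced ends → Boxing Advanced and Dance Lab overlap.
That's a conflict, so the schedule is not conflict-free.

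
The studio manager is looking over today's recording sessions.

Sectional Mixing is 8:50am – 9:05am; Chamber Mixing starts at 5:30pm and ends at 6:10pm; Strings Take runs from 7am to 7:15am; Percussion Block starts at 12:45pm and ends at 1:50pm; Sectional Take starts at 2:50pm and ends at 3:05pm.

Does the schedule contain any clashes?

Sorted by start: Strings Take, Sectional Mixing, Percussion Block, Sectional Take, Chamber Mixing.
Sectional Mixing starts after Strings Take ends, so Strings Take has no further overlaps.
Percussion Block starts after Sectional Mixing ends, so Sectional Mixing has no further overlaps.
Sectional Take starts after Percussion Block ends, so Percussion Block has no further overlaps.
Chamber Mixing starts after Sectional Take ends.
Every pair is clear; the schedule has no overlaps.

No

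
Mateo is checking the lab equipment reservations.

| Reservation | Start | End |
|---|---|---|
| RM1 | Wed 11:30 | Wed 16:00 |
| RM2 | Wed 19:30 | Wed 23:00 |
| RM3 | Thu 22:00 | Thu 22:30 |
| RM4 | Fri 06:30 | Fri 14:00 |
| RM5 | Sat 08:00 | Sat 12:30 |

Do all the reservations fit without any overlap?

Sorted by start: RM1, RM2, RM3, RM4, RM5.
RM2 starts after RM1 ends — done with RM1.
RM3 starts after RM2 ends — done with RM2.
RM4 starts after RM3 ends — done with RM3.
RM5 starts after RM4 ends.
Every pair is clear; the schedule has no overlaps.

Yes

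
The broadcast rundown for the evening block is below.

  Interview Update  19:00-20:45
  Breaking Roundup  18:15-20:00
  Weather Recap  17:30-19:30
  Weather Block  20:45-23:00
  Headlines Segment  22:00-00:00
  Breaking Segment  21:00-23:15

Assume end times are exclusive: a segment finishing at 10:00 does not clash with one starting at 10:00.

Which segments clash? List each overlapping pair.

Breaking Roundup & Interview Update, Breaking Roundup & Weather Recap, Breaking Segment & Headlines Segment, Breaking Segment & Weather Block, Headlines Segment & Weather Block, Interview Update & Weather Recap

Sorted by start: Weather Recap, Breaking Roundup, Interview Update, Weather Block, Breaking Segment, Headlines Segment.
Breaking Roundup starts before Weather Recap ends → Weather Recap and Breaking Roundup overlap.
Interview Update starts before Weather Recap ends → Weather Recap and Interview Update overlap.
Weather Block starts after Weather Recap ends, so Weather Recap has no further overlaps.
Interview Update starts before Breaking Roundup ends → Breaking Roundup and Interview Update overlap.
Weather Block starts after Breaking Roundup ends, so Breaking Roundup has no further overlaps.
Weather Block starts exactly when Interview Update ends (back-to-back, no overlap), so Interview Update has no further overlaps.
Breaking Segment starts before Weather Block ends → Weather Block and Breaking Segment overlap.
Headlines Segment starts before Weather Block ends → Weather Block and Headlines Segment overlap.
Headlines Segment starts before Breaking Segment ends → Breaking Segment and Headlines Segment overlap.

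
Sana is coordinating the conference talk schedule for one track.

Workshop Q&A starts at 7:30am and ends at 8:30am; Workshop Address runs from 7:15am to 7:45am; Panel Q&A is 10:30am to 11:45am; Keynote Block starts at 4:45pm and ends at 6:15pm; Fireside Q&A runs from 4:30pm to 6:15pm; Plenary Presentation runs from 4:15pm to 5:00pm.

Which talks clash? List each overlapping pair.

Fireside Q&A & Keynote Block, Fireside Q&A & Plenary Presentation, Keynote Block & Plenary Presentation, Workshop Address & Workshop Q&A

Sorted by start: Workshop Address, Workshop Q&A, Panel Q&A, Plenary Presentation, Fireside Q&A, Keynote Block.
Workshop Q&A starts before Workshop Address ends → Workshop Address and Workshop Q&A overlap.
Panel Q&A starts after Workshop Address ends; Workshop Address is clear from here.
Panel Q&A starts after Workshop Q&A ends; Workshop Q&A is clear from here.
Plenary Presentation starts after Panel Q&A ends; Panel Q&A is clear from here.
Fireside Q&A starts before Plenary Presentation ends → Plenary Presentation and Fireside Q&A overlap.
Keynote Block starts before Plenary Presentation ends → Plenary Presentation and Keynote Block overlap.
Keynote Block starts before Fireside Q&A ends → Fireside Q&A and Keynote Block overlap.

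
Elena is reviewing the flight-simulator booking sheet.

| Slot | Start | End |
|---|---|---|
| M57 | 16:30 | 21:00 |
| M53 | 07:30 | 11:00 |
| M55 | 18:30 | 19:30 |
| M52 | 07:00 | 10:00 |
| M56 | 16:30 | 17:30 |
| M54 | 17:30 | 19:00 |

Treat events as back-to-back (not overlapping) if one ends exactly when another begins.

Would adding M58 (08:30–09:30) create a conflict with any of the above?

Yes — it overlaps M52, M53

M52: starts 07:00 before M58 ends 09:30, and ends 10:00 after M58 starts 08:30 → overlap.
M53: starts 07:30 before M58 ends 09:30, and ends 11:00 after M58 starts 08:30 → overlap.
M56: starts 16:30 at or after M58 ends 09:30 → clear.
M57: starts 16:30 at or after M58 ends 09:30 → clear.
M54: starts 17:30 at or after M58 ends 09:30 → clear.
M55: starts 18:30 at or after M58 ends 09:30 → clear.
M58 overlaps M52, M53.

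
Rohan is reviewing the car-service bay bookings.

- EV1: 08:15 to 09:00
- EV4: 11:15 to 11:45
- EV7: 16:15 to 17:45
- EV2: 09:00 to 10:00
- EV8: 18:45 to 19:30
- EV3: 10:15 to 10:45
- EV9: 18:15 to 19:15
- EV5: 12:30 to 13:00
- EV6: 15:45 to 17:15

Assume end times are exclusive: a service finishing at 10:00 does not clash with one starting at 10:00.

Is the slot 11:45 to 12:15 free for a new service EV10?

EV1: ends 09:00 at or before EV10 starts 11:45 → clear.
EV2: ends 10:00 at or before EV10 starts 11:45 → clear.
EV3: ends 10:45 at or before EV10 starts 11:45 → clear.
EV4: ends 11:45 at or before EV10 starts 11:45 → clear.
EV5: starts 12:30 at or after EV10 ends 12:15 → clear.
EV6: starts 15:45 at or after EV10 ends 12:15 → clear.
EV7: starts 16:15 at or after EV10 ends 12:15 → clear.
EV9: starts 18:15 at or after EV10 ends 12:15 → clear.
EV8: starts 18:45 at or after EV10 ends 12:15 → clear.

Yes — the slot is free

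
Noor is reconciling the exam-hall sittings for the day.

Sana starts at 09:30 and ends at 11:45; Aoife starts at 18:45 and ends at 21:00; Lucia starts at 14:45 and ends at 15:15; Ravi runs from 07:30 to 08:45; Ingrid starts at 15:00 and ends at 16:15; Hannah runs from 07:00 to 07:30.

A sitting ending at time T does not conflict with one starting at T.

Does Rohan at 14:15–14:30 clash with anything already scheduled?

No — it doesn't clash with anything

Hannah: ends 07:30 at or before Rohan starts 14:15 → clear.
Ravi: ends 08:45 at or before Rohan starts 14:15 → clear.
Sana: ends 11:45 at or before Rohan starts 14:15 → clear.
Lucia: starts 14:45 at or after Rohan ends 14:30 → clear.
Ingrid: starts 15:00 at or after Rohan ends 14:30 → clear.
Aoife: starts 18:45 at or after Rohan ends 14:30 → clear.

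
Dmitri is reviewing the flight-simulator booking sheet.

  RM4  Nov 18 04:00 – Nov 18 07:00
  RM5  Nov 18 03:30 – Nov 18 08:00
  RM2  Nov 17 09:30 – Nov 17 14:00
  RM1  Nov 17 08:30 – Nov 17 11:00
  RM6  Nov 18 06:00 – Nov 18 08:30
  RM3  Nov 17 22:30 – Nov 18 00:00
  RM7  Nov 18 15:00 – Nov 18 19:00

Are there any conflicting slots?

Yes

Sorted by start: RM1, RM2, RM3, RM5, RM4, RM6, RM7.
RM2 starts before RM1 ends → RM1 and RM2 overlap.
That's a conflict, so the schedule is not conflict-free.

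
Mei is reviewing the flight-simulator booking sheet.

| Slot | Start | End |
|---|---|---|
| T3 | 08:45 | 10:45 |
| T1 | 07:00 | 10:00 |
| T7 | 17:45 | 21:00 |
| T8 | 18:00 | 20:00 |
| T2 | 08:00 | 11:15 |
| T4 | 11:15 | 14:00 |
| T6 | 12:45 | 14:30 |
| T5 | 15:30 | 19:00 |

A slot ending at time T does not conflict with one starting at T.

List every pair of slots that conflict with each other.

T1 & T2, T1 & T3, T2 & T3, T4 & T6, T5 & T7, T5 & T8, T7 & T8

Check each pair: they overlap iff neither finishes before the other starts.
Sorted by start: T1, T2, T3, T4, T6, T5, T7, T8.
T2 starts before T1 ends → T1 and T2 overlap.
T3 starts before T1 ends → T1 and T3 overlap.
T4 starts after T1 ends, so nothing later overlaps T1 either.
T3 starts before T2 ends → T2 and T3 overlap.
T4 starts exactly when T2 ends (back-to-back, no overlap), so nothing later overlaps T2 either.
T4 starts after T3 ends, so nothing later overlaps T3 either.
T6 starts before T4 ends → T4 and T6 overlap.
T5 starts after T4 ends, so nothing later overlaps T4 either.
T5 starts after T6 ends, so nothing later overlaps T6 either.
T7 starts before T5 ends → T5 and T7 overlap.
T8 starts before T5 ends → T5 and T8 overlap.
T8 starts before T7 ends → T7 and T8 overlap.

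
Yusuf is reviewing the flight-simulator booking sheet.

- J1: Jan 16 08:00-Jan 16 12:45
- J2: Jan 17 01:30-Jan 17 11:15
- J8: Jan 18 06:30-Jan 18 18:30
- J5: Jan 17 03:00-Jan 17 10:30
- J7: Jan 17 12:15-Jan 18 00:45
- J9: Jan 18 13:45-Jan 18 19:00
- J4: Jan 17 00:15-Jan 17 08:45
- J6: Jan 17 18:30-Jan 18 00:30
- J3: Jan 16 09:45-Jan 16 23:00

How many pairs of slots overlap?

6

Sorted by start: J1, J3, J4, J2, J5, J7, J6, J8, J9.
J3 starts before J1 ends → J1 and J3 overlap.
J4 starts after J1 ends — done with J1.
J4 starts after J3 ends — done with J3.
J2 starts before J4 ends → J4 and J2 overlap.
J5 starts before J4 ends → J4 and J5 overlap.
J7 starts after J4 ends — done with J4.
J5 starts before J2 ends → J2 and J5 overlap.
J7 starts after J2 ends — done with J2.
J7 starts after J5 ends — done with J5.
J6 starts before J7 ends → J7 and J6 overlap.
J8 starts after J7 ends — done with J7.
J8 starts after J6 ends — done with J6.
J9 starts before J8 ends → J8 and J9 overlap.
Overlapping pairs: J1 & J3, J2 & J4, J2 & J5, J4 & J5, J6 & J7, J8 & J9 — 6 in total.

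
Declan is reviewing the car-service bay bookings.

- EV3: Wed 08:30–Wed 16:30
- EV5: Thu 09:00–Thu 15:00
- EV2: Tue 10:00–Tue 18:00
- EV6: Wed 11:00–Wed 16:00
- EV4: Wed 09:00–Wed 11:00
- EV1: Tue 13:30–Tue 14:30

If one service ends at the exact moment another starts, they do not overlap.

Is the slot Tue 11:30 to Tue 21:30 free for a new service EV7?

EV2: starts Tue 10:00 before EV7 ends Tue 21:30, and ends Tue 18:00 after EV7 starts Tue 11:30 → overlap.
EV1: starts Tue 13:30 before EV7 ends Tue 21:30, and ends Tue 14:30 after EV7 starts Tue 11:30 → overlap.
EV3: starts Wed 08:30 at or after EV7 ends Tue 21:30 → clear.
EV4: starts Wed 09:00 at or after EV7 ends Tue 21:30 → clear.
EV6: starts Wed 11:00 at or after EV7 ends Tue 21:30 → clear.
EV5: starts Thu 09:00 at or after EV7 ends Tue 21:30 → clear.
EV7 overlaps EV1, EV2.

No — it overlaps EV1, EV2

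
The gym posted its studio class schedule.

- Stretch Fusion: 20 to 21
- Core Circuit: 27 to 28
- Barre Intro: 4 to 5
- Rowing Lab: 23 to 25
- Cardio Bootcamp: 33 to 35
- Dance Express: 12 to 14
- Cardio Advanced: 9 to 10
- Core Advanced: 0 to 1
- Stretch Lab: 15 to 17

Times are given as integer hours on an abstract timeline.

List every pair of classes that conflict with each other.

no overlapping pairs

Two intervals overlap when each starts before the other ends.
Sorted by start: Core Advanced, Barre Intro, Cardio Advanced, Dance Express, Stretch Lab, Stretch Fusion, Rowing Lab, Core Circuit, Cardio Bootcamp.
Barre Intro starts after Core Advanced ends, so Core Advanced has no further overlaps.
Cardio Advanced starts after Barre Intro ends, so Barre Intro has no further overlaps.
Dance Express starts after Cardio Advanced ends, so Cardio Advanced has no further overlaps.
Stretch Lab starts after Dance Express ends, so Dance Express has no further overlaps.
Stretch Fusion starts after Stretch Lab ends, so Stretch Lab has no further overlaps.
Rowing Lab starts after Stretch Fusion ends, so Stretch Fusion has no further overlaps.
Core Circuit starts after Rowing Lab ends, so Rowing Lab has no further overlaps.
Cardio Bootcamp starts after Core Circuit ends.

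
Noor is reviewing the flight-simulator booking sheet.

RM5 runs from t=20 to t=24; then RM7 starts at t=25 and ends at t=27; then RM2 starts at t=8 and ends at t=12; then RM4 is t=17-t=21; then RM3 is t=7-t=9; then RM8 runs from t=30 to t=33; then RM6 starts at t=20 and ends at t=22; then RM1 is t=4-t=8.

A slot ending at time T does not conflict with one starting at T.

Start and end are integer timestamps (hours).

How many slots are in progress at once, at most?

3

Sweep the timeline, counting +1 at each start and −1 at each end (ends before starts at a tie):
t=4 start RM1 → 1
t=7 start RM3 → 2
t=8 end RM1 → 1
t=8 start RM2 → 2
t=9 end RM3 → 1
t=12 end RM2 → 0
t=17 start RM4 → 1
t=20 start RM5 → 2
t=20 start RM6 → 3
t=21 end RM4 → 2
t=22 end RM6 → 1
t=24 end RM5 → 0
t=25 start RM7 → 1
t=27 end RM7 → 0
t=30 start RM8 → 1
t=33 end RM8 → 0
Peak is 3, at t=20 (RM4, RM5, RM6).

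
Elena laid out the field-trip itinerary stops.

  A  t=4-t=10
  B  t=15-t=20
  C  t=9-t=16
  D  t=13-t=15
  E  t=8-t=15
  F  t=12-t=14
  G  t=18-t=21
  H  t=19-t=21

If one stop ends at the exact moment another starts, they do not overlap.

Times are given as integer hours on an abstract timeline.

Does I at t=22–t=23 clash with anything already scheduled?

No — it doesn't clash with anything

A: ends t=10 at or before I starts t=22 → clear.
E: ends t=15 at or before I starts t=22 → clear.
C: ends t=16 at or before I starts t=22 → clear.
F: ends t=14 at or before I starts t=22 → clear.
D: ends t=15 at or before I starts t=22 → clear.
B: ends t=20 at or before I starts t=22 → clear.
G: ends t=21 at or before I starts t=22 → clear.
H: ends t=21 at or before I starts t=22 → clear.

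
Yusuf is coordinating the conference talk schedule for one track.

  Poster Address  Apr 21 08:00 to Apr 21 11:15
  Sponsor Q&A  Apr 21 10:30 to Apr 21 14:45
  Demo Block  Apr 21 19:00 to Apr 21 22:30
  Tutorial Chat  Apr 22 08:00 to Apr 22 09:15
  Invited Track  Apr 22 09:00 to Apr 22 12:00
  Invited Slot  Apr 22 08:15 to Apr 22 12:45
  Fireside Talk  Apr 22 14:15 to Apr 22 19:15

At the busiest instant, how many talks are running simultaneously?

Walk through starts and ends in time order (an end at T is processed before a start at T):
Apr 21 08:00 start Poster Address → 1
Apr 21 10:30 start Sponsor Q&A → 2
Apr 21 11:15 end Poster Address → 1
Apr 21 14:45 end Sponsor Q&A → 0
Apr 21 19:00 start Demo Block → 1
Apr 21 22:30 end Demo Block → 0
Apr 22 08:00 start Tutorial Chat → 1
Apr 22 08:15 start Invited Slot → 2
Apr 22 09:00 start Invited Track → 3
Apr 22 09:15 end Tutorial Chat → 2
Apr 22 12:00 end Invited Track → 1
Apr 22 12:45 end Invited Slot → 0
Apr 22 14:15 start Fireside Talk → 1
Apr 22 19:15 end Fireside Talk → 0
Peak is 3, at Apr 22 09:00 (Invited Slot, Invited Track, Tutorial Chat).

3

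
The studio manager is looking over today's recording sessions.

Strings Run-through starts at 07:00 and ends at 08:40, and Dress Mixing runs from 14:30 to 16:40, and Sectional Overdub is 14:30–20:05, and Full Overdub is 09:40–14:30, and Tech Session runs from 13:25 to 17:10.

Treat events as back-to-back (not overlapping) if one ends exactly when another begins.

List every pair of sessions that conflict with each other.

Dress Mixing & Sectional Overdub, Dress Mixing & Tech Session, Full Overdub & Tech Session, Sectional Overdub & Tech Session

Sorted by start: Strings Run-through, Full Overdub, Tech Session, Dress Mixing, Sectional Overdub.
Full Overdub starts after Strings Run-through ends, so nothing later overlaps Strings Run-through either.
Tech Session starts before Full Overdub ends → Full Overdub and Tech Session overlap.
Dress Mixing starts exactly when Full Overdub ends (back-to-back, no overlap), so nothing later overlaps Full Overdub either.
Dress Mixing starts before Tech Session ends → Tech Session and Dress Mixing overlap.
Sectional Overdub starts before Tech Session ends → Tech Session and Sectional Overdub overlap.
Sectional Overdub starts before Dress Mixing ends → Dress Mixing and Sectional Overdub overlap.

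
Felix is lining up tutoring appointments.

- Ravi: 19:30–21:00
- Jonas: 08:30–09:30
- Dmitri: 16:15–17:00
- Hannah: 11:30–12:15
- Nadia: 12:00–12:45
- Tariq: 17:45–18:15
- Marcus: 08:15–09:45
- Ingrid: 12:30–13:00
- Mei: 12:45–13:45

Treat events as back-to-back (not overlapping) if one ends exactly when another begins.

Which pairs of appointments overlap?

Hannah & Nadia, Ingrid & Mei, Ingrid & Nadia, Jonas & Marcus

Sorted by start: Marcus, Jonas, Hannah, Nadia, Ingrid, Mei, Dmitri, Tariq, Ravi.
Jonas starts before Marcus ends → Marcus and Jonas overlap.
Hannah starts after Marcus ends, so Marcus has no further overlaps.
Hannah starts after Jonas ends, so Jonas has no further overlaps.
Nadia starts before Hannah ends → Hannah and Nadia overlap.
Ingrid starts after Hannah ends, so Hannah has no further overlaps.
Ingrid starts before Nadia ends → Nadia and Ingrid overlap.
Mei starts exactly when Nadia ends (back-to-back, no overlap), so Nadia has no further overlaps.
Mei starts before Ingrid ends → Ingrid and Mei overlap.
Dmitri starts after Ingrid ends, so Ingrid has no further overlaps.
Dmitri starts after Mei ends, so Mei has no further overlaps.
Tariq starts after Dmitri ends, so Dmitri has no further overlaps.
Ravi starts after Tariq ends.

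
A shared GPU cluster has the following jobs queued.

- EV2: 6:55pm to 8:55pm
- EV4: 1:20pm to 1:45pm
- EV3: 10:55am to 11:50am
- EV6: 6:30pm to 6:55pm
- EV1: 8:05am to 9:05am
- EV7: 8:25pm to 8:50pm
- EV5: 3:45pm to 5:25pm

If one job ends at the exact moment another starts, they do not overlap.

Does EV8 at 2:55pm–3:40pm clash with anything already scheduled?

EV1: ends 9:05am at or before EV8 starts 2:55pm → clear.
EV3: ends 11:50am at or before EV8 starts 2:55pm → clear.
EV4: ends 1:45pm at or before EV8 starts 2:55pm → clear.
EV5: starts 3:45pm at or after EV8 ends 3:40pm → clear.
EV6: starts 6:30pm at or after EV8 ends 3:40pm → clear.
EV2: starts 6:55pm at or after EV8 ends 3:40pm → clear.
EV7: starts 8:25pm at or after EV8 ends 3:40pm → clear.

No — it doesn't clash with anything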